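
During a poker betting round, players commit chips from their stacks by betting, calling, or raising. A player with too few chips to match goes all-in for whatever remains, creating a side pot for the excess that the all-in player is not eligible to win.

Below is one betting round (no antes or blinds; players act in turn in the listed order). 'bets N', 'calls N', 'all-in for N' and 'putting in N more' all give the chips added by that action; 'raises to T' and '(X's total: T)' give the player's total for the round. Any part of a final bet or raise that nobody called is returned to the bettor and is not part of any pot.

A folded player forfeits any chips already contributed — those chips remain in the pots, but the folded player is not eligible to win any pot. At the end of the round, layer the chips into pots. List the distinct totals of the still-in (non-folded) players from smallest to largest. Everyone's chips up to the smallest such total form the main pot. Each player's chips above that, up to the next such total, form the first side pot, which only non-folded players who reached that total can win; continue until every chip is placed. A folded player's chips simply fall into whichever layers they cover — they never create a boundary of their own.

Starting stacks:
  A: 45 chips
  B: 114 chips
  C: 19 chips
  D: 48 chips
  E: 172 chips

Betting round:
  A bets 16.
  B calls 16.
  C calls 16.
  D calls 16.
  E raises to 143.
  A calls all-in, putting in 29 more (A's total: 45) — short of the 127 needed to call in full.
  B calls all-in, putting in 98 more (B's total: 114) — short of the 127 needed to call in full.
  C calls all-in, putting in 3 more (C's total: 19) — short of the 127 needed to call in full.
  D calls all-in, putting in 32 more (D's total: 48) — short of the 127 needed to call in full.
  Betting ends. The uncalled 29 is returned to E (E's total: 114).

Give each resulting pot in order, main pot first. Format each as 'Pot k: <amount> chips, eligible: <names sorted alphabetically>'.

Contributions (after 29 returned to E): A=45, B=114, C=19, D=48, E=114
Pot levels (distinct totals of non-folded players): 19, 45, 48, 114
Layer 1-19: 19 each from A, B, C, D, E = 19*5 = 95 chips; eligible A, B, C, D, E
Layer 20-45: 26 each from A, B, D, E = 26*4 = 104 chips; eligible A, B, D, E
Layer 46-48: 3 each from B, D, E = 3*3 = 9 chips; eligible B, D, E
Layer 49-114: 66 each from B, E = 66*2 = 132 chips; eligible B, E

Pot 1: 95 chips, eligible: A, B, C, D, E
Pot 2: 104 chips, eligible: A, B, D, E
Pot 3: 9 chips, eligible: B, D, E
Pot 4: 132 chips, eligible: B, E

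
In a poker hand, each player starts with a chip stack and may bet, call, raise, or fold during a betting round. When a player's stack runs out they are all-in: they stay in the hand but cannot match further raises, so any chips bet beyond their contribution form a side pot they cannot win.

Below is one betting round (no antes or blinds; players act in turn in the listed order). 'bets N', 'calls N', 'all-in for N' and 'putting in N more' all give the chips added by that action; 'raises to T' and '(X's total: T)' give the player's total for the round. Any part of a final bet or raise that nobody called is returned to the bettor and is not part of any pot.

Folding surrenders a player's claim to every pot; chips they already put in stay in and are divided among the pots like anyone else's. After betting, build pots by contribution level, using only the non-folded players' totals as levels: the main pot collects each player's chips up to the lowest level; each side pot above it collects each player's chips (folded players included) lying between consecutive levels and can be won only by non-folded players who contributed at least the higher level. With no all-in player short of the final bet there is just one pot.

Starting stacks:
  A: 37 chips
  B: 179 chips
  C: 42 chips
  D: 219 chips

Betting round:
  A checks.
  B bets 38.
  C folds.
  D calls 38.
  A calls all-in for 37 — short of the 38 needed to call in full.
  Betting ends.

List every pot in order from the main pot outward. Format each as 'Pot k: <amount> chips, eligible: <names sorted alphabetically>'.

Pot 1: 111 chips, eligible: A, B, D
Pot 2: 2 chips, eligible: B, D

Derivation:
Contributions: A=37, B=38, D=38
Folded: C
Pot levels (distinct totals of non-folded players): 37, 38
Layer 1-37: 37 each from A, B, D = 37*3 = 111 chips; eligible A, B, D
Layer 38-38: 1 each from B, D = 1*2 = 2 chips; eligible B, D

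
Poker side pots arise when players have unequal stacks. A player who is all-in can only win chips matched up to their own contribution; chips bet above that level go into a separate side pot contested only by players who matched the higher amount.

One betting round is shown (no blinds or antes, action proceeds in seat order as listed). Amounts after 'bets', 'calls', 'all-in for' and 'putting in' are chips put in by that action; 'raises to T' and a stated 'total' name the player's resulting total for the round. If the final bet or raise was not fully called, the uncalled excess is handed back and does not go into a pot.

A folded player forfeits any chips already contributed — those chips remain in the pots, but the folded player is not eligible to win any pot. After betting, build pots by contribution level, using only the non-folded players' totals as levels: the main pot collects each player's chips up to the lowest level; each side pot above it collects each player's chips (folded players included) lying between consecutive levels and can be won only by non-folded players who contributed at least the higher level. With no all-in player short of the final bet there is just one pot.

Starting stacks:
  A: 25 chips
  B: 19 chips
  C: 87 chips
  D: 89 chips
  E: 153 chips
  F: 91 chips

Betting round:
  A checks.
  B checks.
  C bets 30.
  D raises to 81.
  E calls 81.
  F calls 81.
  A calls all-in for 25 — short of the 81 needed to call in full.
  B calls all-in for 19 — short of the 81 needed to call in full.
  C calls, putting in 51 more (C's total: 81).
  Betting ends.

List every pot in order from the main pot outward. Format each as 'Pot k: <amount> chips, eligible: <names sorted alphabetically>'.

Contributions: A=25, B=19, C=81, D=81, E=81, F=81
Pot levels (distinct totals of non-folded players): 19, 25, 81
Layer 1-19: 19 each from A, B, C, D, E, F = 19*6 = 114 chips; eligible A, B, C, D, E, F
Layer 20-25: 6 each from A, C, D, E, F = 6*5 = 30 chips; eligible A, C, D, E, F
Layer 26-81: 56 each from C, D, E, F = 56*4 = 224 chips; eligible C, D, E, F

Pot 1: 114 chips, eligible: A, B, C, D, E, F
Pot 2: 30 chips, eligible: A, C, D, E, F
Pot 3: 224 chips, eligible: C, D, E, F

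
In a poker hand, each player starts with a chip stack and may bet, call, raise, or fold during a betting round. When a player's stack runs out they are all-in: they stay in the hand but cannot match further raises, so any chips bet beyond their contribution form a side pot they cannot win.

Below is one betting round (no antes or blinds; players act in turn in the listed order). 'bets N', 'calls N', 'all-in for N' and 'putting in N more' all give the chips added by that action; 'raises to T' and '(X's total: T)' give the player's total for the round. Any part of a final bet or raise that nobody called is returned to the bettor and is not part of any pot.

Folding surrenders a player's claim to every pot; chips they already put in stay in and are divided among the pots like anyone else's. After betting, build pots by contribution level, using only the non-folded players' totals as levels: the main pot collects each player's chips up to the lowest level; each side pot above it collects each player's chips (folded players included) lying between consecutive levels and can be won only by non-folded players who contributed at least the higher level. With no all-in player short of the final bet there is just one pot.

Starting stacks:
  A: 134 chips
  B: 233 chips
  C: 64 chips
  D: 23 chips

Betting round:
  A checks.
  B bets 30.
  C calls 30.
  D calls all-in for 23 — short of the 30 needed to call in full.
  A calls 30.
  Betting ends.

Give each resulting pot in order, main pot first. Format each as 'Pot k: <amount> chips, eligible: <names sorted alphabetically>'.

Contributions: A=30, B=30, C=30, D=23
Pot levels (distinct totals of non-folded players): 23, 30
Layer 1-23: 23 each from A, B, C, D = 23*4 = 92 chips; eligible A, B, C, D
Layer 24-30: 7 each from A, B, C = 7*3 = 21 chips; eligible A, B, C

Pot 1: 92 chips, eligible: A, B, C, D
Pot 2: 21 chips, eligible: A, B, C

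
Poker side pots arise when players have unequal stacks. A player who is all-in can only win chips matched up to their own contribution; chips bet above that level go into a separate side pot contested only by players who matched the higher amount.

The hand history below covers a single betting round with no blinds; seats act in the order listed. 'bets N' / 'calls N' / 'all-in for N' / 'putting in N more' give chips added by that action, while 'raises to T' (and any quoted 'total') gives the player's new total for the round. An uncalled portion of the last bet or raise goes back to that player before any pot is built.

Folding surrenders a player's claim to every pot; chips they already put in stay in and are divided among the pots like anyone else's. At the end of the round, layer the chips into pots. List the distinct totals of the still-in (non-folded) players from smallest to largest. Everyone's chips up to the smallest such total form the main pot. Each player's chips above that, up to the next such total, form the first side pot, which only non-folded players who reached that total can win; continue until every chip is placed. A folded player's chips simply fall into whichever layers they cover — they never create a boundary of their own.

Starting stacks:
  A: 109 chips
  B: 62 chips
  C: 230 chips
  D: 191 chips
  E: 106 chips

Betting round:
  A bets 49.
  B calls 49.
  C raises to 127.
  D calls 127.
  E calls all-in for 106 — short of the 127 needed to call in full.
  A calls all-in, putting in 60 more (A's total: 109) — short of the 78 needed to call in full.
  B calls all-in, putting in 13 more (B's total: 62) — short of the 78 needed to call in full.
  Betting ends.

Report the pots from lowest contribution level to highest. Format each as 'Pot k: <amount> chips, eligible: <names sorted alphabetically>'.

Pot 1: 310 chips, eligible: A, B, C, D, E
Pot 2: 176 chips, eligible: A, C, D, E
Pot 3: 9 chips, eligible: A, C, D
Pot 4: 36 chips, eligible: C, D

Derivation:
Contributions: A=109, B=62, C=127, D=127, E=106
Pot levels (distinct totals of non-folded players): 62, 106, 109, 127
Layer 1-62: 62 each from A, B, C, D, E = 62*5 = 310 chips; eligible A, B, C, D, E
Layer 63-106: 44 each from A, C, D, E = 44*4 = 176 chips; eligible A, C, D, E
Layer 107-109: 3 each from A, C, D = 3*3 = 9 chips; eligible A, C, D
Layer 110-127: 18 each from C, D = 18*2 = 36 chips; eligible C, D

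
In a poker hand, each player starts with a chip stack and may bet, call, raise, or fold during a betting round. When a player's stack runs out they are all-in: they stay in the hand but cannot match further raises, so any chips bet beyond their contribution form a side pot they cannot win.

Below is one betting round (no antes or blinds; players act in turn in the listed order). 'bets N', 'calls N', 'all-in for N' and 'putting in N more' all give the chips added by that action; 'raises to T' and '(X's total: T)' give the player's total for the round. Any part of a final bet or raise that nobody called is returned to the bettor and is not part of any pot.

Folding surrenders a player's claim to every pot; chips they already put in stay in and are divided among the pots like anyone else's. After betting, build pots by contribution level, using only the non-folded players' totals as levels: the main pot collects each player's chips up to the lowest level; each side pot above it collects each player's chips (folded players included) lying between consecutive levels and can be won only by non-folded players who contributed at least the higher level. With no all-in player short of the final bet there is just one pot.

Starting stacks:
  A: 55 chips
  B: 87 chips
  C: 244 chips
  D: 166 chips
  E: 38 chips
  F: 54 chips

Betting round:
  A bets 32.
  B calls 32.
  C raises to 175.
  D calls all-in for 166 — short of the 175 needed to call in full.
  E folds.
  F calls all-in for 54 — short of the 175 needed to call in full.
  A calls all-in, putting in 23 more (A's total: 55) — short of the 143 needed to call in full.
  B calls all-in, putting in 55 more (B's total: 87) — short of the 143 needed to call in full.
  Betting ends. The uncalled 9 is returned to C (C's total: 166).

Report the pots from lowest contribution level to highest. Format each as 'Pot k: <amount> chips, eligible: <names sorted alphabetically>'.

Pot 1: 270 chips, eligible: A, B, C, D, F
Pot 2: 4 chips, eligible: A, B, C, D
Pot 3: 96 chips, eligible: B, C, D
Pot 4: 158 chips, eligible: C, D

Derivation:
Contributions (after 9 returned to C): A=55, B=87, C=166, D=166, F=54
Folded: E
Pot levels (distinct totals of non-folded players): 54, 55, 87, 166
Layer 1-54: 54 each from A, B, C, D, F = 54*5 = 270 chips; eligible A, B, C, D, F
Layer 55-55: 1 each from A, B, C, D = 1*4 = 4 chips; eligible A, B, C, D
Layer 56-87: 32 each from B, C, D = 32*3 = 96 chips; eligible B, C, D
Layer 88-166: 79 each from C, D = 79*2 = 158 chips; eligible C, D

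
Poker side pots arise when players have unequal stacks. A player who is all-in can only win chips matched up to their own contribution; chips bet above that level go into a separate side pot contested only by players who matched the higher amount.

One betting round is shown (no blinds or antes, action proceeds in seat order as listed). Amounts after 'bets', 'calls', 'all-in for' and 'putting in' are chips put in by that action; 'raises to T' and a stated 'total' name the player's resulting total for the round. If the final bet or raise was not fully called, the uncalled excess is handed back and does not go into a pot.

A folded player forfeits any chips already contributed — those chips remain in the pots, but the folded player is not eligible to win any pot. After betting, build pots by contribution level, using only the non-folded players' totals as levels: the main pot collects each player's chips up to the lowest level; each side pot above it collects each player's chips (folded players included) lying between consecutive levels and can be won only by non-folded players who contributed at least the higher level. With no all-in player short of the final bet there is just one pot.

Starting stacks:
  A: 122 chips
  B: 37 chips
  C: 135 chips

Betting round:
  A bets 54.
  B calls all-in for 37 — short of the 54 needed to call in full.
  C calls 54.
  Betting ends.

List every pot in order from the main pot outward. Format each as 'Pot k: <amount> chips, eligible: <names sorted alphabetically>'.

Contributions: A=54, B=37, C=54
Pot levels (distinct totals of non-folded players): 37, 54
Layer 1-37: 37 each from A, B, C = 37*3 = 111 chips; eligible A, B, C
Layer 38-54: 17 each from A, C = 17*2 = 34 chips; eligible A, C

Pot 1: 111 chips, eligible: A, B, C
Pot 2: 34 chips, eligible: A, C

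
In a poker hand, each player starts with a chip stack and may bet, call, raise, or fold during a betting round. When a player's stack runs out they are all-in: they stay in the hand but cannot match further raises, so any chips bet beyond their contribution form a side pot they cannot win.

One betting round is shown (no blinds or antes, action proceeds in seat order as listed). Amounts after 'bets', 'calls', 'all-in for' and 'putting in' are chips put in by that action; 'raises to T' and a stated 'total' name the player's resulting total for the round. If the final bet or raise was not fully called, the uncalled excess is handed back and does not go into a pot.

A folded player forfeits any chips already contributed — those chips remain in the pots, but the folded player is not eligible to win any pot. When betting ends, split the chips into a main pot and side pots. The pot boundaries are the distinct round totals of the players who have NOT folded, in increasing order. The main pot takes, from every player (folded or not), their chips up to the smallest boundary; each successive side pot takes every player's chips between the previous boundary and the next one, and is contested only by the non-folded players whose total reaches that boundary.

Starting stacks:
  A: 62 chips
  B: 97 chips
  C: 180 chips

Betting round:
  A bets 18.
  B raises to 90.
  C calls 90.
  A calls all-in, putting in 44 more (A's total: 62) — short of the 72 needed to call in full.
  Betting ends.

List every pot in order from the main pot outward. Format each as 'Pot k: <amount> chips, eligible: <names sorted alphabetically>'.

Contributions: A=62, B=90, C=90
Pot levels (distinct totals of non-folded players): 62, 90
Layer 1-62: 62 each from A, B, C = 62*3 = 186 chips; eligible A, B, C
Layer 63-90: 28 each from B, C = 28*2 = 56 chips; eligible B, C

Pot 1: 186 chips, eligible: A, B, C
Pot 2: 56 chips, eligible: B, C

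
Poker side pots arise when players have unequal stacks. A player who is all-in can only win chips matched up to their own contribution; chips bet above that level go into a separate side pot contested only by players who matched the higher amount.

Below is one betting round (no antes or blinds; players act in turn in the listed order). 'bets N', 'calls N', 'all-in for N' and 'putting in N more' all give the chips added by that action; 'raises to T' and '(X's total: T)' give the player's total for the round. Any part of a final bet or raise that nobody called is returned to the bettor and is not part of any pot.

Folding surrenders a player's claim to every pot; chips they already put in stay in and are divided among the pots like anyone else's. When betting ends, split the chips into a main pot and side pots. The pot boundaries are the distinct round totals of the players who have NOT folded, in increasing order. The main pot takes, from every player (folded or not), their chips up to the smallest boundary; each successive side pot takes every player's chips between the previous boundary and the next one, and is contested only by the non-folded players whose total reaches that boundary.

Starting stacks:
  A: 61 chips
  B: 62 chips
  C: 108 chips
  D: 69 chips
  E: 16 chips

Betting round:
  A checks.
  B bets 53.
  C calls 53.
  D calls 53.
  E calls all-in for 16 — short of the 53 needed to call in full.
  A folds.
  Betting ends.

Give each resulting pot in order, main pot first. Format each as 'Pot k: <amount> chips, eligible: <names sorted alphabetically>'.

Contributions: B=53, C=53, D=53, E=16
Folded: A
Pot levels (distinct totals of non-folded players): 16, 53
Layer 1-16: 16 each from B, C, D, E = 16*4 = 64 chips; eligible B, C, D, E
Layer 17-53: 37 each from B, C, D = 37*3 = 111 chips; eligible B, C, D

Pot 1: 64 chips, eligible: B, C, D, E
Pot 2: 111 chips, eligible: B, C, D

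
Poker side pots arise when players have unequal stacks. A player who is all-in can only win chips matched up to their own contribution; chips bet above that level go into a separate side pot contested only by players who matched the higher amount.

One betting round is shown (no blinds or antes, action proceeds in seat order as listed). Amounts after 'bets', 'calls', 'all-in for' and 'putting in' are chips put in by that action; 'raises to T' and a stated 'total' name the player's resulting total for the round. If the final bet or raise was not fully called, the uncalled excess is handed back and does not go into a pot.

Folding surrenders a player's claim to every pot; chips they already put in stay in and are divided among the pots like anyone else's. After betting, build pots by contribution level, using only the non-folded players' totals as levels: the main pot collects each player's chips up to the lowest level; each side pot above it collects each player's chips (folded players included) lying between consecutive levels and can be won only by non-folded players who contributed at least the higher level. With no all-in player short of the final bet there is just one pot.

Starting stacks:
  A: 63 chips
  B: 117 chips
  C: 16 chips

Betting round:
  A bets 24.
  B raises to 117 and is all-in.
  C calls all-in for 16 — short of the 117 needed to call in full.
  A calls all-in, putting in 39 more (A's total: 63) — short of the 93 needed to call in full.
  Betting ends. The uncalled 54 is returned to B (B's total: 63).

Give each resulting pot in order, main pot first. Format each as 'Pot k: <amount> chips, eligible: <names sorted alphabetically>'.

Pot 1: 48 chips, eligible: A, B, C
Pot 2: 94 chips, eligible: A, B

Derivation:
Contributions (after 54 returned to B): A=63, B=63, C=16
Pot levels (distinct totals of non-folded players): 16, 63
Layer 1-16: 16 each from A, B, C = 16*3 = 48 chips; eligible A, B, C
Layer 17-63: 47 each from A, B = 47*2 = 94 chips; eligible A, B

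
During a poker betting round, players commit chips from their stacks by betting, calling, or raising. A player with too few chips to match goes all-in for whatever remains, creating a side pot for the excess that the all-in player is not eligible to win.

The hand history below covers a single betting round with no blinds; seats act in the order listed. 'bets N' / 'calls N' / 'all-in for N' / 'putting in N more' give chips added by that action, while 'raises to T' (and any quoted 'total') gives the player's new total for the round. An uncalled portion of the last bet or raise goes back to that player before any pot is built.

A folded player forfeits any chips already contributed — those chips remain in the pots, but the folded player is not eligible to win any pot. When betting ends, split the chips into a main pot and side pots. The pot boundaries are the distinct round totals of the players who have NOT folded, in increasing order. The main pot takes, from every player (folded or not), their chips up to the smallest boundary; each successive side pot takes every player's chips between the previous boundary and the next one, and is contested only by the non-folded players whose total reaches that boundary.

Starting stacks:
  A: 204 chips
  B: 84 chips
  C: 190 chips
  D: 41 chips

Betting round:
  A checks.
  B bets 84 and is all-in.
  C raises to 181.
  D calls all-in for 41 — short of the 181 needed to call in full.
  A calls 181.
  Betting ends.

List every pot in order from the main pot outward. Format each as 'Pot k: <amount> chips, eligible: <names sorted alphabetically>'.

Pot 1: 164 chips, eligible: A, B, C, D
Pot 2: 129 chips, eligible: A, B, C
Pot 3: 194 chips, eligible: A, C

Derivation:
Contributions: A=181, B=84, C=181, D=41
Pot levels (distinct totals of non-folded players): 41, 84, 181
Layer 1-41: 41 each from A, B, C, D = 41*4 = 164 chips; eligible A, B, C, D
Layer 42-84: 43 each from A, B, C = 43*3 = 129 chips; eligible A, B, C
Layer 85-181: 97 each from A, C = 97*2 = 194 chips; eligible A, C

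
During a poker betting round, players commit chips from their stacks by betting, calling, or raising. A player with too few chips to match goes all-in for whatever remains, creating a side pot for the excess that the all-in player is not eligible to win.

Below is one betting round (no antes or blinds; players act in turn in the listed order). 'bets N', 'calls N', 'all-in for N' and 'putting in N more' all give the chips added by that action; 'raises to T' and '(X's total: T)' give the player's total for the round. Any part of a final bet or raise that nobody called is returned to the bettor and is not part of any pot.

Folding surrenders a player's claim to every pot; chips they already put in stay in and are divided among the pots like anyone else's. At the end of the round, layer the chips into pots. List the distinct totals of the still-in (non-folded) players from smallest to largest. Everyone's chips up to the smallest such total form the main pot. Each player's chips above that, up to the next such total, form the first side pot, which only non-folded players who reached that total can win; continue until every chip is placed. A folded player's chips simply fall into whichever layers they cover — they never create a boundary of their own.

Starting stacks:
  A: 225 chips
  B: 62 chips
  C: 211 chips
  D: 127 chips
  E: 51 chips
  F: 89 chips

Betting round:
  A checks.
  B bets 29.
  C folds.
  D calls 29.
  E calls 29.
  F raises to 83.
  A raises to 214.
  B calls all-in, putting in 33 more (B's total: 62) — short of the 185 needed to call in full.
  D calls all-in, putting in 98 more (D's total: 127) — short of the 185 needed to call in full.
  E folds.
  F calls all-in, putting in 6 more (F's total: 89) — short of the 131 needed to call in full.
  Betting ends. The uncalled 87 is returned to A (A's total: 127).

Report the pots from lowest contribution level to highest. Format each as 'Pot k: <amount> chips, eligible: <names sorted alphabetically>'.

Contributions (after 87 returned to A): A=127, B=62, D=127, E=29, F=89
Folded: C, E
Pot levels (distinct totals of non-folded players): 62, 89, 127
Layer 1-62: A 62 + B 62 + D 62 + E 29 + F 62 = 277 chips; eligible A, B, D, F
Layer 63-89: 27 each from A, D, F = 27*3 = 81 chips; eligible A, D, F
Layer 90-127: 38 each from A, D = 38*2 = 76 chips; eligible A, D

Pot 1: 277 chips, eligible: A, B, D, F
Pot 2: 81 chips, eligible: A, D, F
Pot 3: 76 chips, eligible: A, D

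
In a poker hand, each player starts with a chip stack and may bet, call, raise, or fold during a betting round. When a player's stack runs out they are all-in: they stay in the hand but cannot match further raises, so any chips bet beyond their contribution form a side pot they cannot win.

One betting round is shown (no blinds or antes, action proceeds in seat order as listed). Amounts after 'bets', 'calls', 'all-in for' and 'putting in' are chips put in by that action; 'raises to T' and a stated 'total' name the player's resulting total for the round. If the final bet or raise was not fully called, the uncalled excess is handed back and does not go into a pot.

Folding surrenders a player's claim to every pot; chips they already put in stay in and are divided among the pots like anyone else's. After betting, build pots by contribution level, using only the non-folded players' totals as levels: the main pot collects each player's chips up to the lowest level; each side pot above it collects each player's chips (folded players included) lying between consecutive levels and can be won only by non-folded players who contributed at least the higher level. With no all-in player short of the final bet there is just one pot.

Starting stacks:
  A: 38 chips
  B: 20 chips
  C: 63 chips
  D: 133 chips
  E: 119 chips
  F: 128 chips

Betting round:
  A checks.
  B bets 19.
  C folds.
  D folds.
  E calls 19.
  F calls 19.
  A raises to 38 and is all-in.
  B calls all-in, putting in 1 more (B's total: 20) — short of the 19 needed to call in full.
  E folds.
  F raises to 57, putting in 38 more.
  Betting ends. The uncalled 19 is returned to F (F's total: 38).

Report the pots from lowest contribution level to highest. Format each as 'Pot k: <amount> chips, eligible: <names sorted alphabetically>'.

Pot 1: 79 chips, eligible: A, B, F
Pot 2: 36 chips, eligible: A, F

Derivation:
Contributions (after 19 returned to F): A=38, B=20, E=19, F=38
Folded: C, D, E
Pot levels (distinct totals of non-folded players): 20, 38
Layer 1-20: A 20 + B 20 + E 19 + F 20 = 79 chips; eligible A, B, F
Layer 21-38: 18 each from A, F = 18*2 = 36 chips; eligible A, F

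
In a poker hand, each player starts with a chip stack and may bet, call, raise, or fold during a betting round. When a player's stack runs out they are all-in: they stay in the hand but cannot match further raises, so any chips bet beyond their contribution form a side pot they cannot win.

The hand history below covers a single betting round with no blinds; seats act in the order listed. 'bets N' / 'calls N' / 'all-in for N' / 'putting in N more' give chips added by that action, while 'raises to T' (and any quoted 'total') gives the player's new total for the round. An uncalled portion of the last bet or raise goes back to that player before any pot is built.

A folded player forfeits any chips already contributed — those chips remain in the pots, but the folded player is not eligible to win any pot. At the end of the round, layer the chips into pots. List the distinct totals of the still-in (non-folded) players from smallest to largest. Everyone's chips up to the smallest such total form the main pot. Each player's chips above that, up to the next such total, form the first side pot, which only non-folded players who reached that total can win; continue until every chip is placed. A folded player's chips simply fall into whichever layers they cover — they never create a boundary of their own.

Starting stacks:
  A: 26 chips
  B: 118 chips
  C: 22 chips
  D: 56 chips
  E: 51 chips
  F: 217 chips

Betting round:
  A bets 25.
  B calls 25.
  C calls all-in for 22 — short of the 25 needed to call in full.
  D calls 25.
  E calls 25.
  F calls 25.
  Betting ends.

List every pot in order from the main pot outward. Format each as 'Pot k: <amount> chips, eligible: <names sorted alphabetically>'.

Contributions: A=25, B=25, C=22, D=25, E=25, F=25
Pot levels (distinct totals of non-folded players): 22, 25
Layer 1-22: 22 each from A, B, C, D, E, F = 22*6 = 132 chips; eligible A, B, C, D, E, F
Layer 23-25: 3 each from A, B, D, E, F = 3*5 = 15 chips; eligible A, B, D, E, F

Pot 1: 132 chips, eligible: A, B, C, D, E, F
Pot 2: 15 chips, eligible: A, B, D, E, F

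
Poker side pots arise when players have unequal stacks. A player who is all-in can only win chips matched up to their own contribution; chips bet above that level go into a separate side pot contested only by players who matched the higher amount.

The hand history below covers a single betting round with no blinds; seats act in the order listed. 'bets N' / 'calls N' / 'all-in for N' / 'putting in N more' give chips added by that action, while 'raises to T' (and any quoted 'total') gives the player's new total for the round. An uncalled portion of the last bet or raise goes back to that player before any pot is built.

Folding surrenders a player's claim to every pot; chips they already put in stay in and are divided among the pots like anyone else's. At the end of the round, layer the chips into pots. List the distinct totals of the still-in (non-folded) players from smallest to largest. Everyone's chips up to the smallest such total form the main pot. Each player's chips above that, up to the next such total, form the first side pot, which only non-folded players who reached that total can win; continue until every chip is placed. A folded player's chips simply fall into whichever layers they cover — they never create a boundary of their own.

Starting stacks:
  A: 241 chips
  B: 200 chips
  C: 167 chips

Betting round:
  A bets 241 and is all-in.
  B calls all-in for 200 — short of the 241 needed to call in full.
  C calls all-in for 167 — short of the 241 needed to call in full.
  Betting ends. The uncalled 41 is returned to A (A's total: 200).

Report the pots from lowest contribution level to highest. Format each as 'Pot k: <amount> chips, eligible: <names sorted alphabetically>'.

Pot 1: 501 chips, eligible: A, B, C
Pot 2: 66 chips, eligible: A, B

Derivation:
Contributions (after 41 returned to A): A=200, B=200, C=167
Pot levels (distinct totals of non-folded players): 167, 200
Layer 1-167: 167 each from A, B, C = 167*3 = 501 chips; eligible A, B, C
Layer 168-200: 33 each from A, B = 33*2 = 66 chips; eligible A, B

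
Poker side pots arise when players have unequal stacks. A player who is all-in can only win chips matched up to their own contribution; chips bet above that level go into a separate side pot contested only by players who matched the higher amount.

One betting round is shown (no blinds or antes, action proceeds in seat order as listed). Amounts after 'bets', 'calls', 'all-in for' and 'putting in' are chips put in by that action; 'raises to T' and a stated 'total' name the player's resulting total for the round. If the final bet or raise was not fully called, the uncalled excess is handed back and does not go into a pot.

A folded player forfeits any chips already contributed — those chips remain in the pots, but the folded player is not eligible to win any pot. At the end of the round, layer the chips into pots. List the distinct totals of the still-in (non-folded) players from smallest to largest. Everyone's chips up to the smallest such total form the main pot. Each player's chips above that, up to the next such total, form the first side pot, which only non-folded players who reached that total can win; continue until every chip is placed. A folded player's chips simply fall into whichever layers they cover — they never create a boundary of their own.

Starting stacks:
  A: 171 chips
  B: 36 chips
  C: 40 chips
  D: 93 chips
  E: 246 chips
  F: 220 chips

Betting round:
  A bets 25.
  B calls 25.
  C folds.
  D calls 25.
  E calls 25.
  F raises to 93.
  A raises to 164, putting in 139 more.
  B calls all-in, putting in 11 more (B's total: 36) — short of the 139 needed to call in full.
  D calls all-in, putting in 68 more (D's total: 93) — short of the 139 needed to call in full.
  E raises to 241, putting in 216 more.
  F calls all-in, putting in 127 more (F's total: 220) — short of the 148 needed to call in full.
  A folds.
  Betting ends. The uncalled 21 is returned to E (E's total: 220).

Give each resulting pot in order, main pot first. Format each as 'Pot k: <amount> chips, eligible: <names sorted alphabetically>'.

Contributions (after 21 returned to E): A=164, B=36, D=93, E=220, F=220
Folded: A, C
Pot levels (distinct totals of non-folded players): 36, 93, 220
Layer 1-36: 36 each from A, B, D, E, F = 36*5 = 180 chips; eligible B, D, E, F
Layer 37-93: 57 each from A, D, E, F = 57*4 = 228 chips; eligible D, E, F
Layer 94-220: A 71 + E 127 + F 127 = 325 chips; eligible E, F

Pot 1: 180 chips, eligible: B, D, E, F
Pot 2: 228 chips, eligible: D, E, F
Pot 3: 325 chips, eligible: E, F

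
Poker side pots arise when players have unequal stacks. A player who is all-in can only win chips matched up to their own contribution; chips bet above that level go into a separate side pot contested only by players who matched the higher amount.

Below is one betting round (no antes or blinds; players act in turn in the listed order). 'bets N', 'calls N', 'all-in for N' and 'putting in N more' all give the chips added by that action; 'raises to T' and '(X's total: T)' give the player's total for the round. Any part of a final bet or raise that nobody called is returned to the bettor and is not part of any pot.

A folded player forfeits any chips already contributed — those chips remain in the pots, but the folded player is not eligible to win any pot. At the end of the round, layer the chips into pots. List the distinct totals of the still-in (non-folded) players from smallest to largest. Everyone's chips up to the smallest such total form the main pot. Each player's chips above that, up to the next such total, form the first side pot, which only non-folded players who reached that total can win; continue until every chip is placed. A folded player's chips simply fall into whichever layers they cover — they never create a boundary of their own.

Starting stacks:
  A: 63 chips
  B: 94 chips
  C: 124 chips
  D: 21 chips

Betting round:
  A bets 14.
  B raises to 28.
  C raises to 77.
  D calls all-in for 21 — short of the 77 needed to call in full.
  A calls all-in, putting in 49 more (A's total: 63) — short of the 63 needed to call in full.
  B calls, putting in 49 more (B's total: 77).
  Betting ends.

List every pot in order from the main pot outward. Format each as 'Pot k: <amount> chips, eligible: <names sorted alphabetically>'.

Contributions: A=63, B=77, C=77, D=21
Pot levels (distinct totals of non-folded players): 21, 63, 77
Layer 1-21: 21 each from A, B, C, D = 21*4 = 84 chips; eligible A, B, C, D
Layer 22-63: 42 each from A, B, C = 42*3 = 126 chips; eligible A, B, C
Layer 64-77: 14 each from B, C = 14*2 = 28 chips; eligible B, C

Pot 1: 84 chips, eligible: A, B, C, D
Pot 2: 126 chips, eligible: A, B, C
Pot 3: 28 chips, eligible: B, C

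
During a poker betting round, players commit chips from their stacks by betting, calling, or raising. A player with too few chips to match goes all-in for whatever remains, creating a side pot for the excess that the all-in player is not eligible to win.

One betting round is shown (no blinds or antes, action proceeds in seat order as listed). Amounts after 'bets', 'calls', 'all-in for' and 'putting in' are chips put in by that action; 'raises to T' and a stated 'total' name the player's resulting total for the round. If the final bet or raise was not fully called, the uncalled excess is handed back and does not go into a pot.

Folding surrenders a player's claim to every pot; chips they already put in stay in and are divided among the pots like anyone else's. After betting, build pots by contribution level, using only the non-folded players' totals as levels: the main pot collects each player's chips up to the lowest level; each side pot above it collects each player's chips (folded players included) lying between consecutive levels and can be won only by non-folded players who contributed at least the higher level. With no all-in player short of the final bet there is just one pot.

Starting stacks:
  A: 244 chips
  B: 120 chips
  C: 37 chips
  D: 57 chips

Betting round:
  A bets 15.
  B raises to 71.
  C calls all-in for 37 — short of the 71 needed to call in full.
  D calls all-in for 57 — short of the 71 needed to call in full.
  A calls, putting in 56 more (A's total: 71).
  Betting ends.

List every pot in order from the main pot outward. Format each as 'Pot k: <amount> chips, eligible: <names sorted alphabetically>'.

Pot 1: 148 chips, eligible: A, B, C, D
Pot 2: 60 chips, eligible: A, B, D
Pot 3: 28 chips, eligible: A, B

Derivation:
Contributions: A=71, B=71, C=37, D=57
Pot levels (distinct totals of non-folded players): 37, 57, 71
Layer 1-37: 37 each from A, B, C, D = 37*4 = 148 chips; eligible A, B, C, D
Layer 38-57: 20 each from A, B, D = 20*3 = 60 chips; eligible A, B, D
Layer 58-71: 14 each from A, B = 14*2 = 28 chips; eligible A, B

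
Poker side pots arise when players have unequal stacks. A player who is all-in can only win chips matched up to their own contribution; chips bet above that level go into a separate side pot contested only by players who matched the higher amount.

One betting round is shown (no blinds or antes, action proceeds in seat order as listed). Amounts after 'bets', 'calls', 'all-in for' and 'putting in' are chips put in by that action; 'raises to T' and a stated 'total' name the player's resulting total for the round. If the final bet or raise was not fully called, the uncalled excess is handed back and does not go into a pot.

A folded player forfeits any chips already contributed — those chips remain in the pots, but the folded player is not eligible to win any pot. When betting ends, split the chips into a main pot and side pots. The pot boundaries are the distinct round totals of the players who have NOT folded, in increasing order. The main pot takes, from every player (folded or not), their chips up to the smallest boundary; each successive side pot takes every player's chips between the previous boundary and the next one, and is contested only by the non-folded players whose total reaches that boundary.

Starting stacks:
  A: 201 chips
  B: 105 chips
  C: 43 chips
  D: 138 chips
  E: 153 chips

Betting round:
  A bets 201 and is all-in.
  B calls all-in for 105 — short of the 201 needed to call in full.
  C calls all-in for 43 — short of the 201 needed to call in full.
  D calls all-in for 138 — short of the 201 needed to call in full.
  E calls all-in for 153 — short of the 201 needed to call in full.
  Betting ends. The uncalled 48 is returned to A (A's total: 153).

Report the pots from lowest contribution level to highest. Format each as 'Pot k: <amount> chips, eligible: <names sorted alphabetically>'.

Contributions (after 48 returned to A): A=153, B=105, C=43, D=138, E=153
Pot levels (distinct totals of non-folded players): 43, 105, 138, 153
Layer 1-43: 43 each from A, B, C, D, E = 43*5 = 215 chips; eligible A, B, C, D, E
Layer 44-105: 62 each from A, B, D, E = 62*4 = 248 chips; eligible A, B, D, E
Layer 106-138: 33 each from A, D, E = 33*3 = 99 chips; eligible A, D, E
Layer 139-153: 15 each from A, E = 15*2 = 30 chips; eligible A, E

Pot 1: 215 chips, eligible: A, B, C, D, E
Pot 2: 248 chips, eligible: A, B, D, E
Pot 3: 99 chips, eligible: A, D, E
Pot 4: 30 chips, eligible: A, E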